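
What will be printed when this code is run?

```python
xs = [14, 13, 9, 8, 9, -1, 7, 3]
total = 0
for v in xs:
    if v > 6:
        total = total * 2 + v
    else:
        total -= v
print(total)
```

784

v=14: >6, total = 0*2+14 = 14
v=13: >6, total = 14*2+13 = 41
v=9: >6, total = 41*2+9 = 91
v=8: >6, total = 91*2+8 = 190
v=9: >6, total = 190*2+9 = 389
v=-1: not >6, total = 389-(-1) = 390
v=7: >6, total = 390*2+7 = 787
v=3: not >6, total = 787-3 = 784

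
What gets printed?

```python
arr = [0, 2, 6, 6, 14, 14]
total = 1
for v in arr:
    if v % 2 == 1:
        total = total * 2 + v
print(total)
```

v=0: not odd
v=2: not odd
v=6: not odd
v=6: not odd
v=14: not odd
v=14: not odd

1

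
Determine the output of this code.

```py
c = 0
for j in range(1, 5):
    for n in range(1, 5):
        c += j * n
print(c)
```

100

j=1,n=1: c = 0+1 = 1
j=1,n=2: c = 1+2 = 3
j=1,n=3: c = 3+3 = 6
j=1,n=4: c = 6+4 = 10
j=2,n=1: c = 10+2 = 12
j=2,n=2: c = 12+4 = 16
j=2,n=3: c = 16+6 = 22
j=2,n=4: c = 22+8 = 30
j=3,n=1: c = 30+3 = 33
j=3,n=2: c = 33+6 = 39
j=3,n=3: c = 39+9 = 48
j=3,n=4: c = 48+12 = 60
j=4,n=1: c = 60+4 = 64
j=4,n=2: c = 64+8 = 72
j=4,n=3: c = 72+12 = 84
j=4,n=4: c = 84+16 = 100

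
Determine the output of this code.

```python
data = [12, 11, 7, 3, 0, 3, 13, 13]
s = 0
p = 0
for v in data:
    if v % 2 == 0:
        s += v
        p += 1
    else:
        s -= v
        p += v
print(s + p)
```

14

v=12: even, s = 0+12 = 12; p=1
v=11: not even, s = 12-11 = 1; p=12
v=7: not even, s = 1-7 = -6; p=19
v=3: not even, s = (-6)-3 = -9; p=22
v=0: even, s = (-9)+0 = -9; p=23
v=3: not even, s = (-9)-3 = -12; p=26
v=13: not even, s = (-12)-13 = -25; p=39
v=13: not even, s = (-25)-13 = -38; p=52
s+p = (-38)+52 = 14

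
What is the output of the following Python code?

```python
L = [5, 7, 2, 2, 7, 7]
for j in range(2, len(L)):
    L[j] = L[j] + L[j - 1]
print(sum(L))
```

75

j=2: L[2] = 2+7 = 9 → [5, 7, 9, 2, 7, 7]
j=3: L[3] = 2+9 = 11 → [5, 7, 9, 11, 7, 7]
j=4: L[4] = 7+11 = 18 → [5, 7, 9, 11, 18, 7]
j=5: L[5] = 7+18 = 25 → [5, 7, 9, 11, 18, 25]
sum = 75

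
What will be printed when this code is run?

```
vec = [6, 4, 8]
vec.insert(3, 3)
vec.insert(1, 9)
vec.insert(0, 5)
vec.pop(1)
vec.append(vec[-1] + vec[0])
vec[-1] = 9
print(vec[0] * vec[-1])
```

insert 3 at 3 → [6, 4, 8, 3]
insert 9 at 1 → [6, 9, 4, 8, 3]
insert 5 at 0 → [5, 6, 9, 4, 8, 3]
pop(1) removes 6 → [5, 9, 4, 8, 3]
append vec[-1]+vec[0] = 3+5 = 8 → [5, 9, 4, 8, 3, 8]
vec[-1] = 9 → [5, 9, 4, 8, 3, 9]
vec[0]*vec[-1] = 5*9 = 45

45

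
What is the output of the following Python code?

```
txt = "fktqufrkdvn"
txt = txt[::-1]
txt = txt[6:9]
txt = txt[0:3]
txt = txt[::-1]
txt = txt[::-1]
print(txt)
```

reverse → 'nvdkrfuqtkf'
slice [6:9] → 'uqt'
slice [0:3] → 'uqt'
reverse → 'tqu'
reverse → 'uqt'

uqt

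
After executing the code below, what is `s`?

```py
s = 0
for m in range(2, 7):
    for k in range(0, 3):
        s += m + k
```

75

m=2,k=0: s = 0+2 = 2
m=2,k=1: s = 2+3 = 5
m=2,k=2: s = 5+4 = 9
m=3,k=0: s = 9+3 = 12
m=3,k=1: s = 12+4 = 16
m=3,k=2: s = 16+5 = 21
m=4,k=0: s = 21+4 = 25
m=4,k=1: s = 25+5 = 30
m=4,k=2: s = 30+6 = 36
m=5,k=0: s = 36+5 = 41
m=5,k=1: s = 41+6 = 47
m=5,k=2: s = 47+7 = 54
m=6,k=0: s = 54+6 = 60
m=6,k=1: s = 60+7 = 67
m=6,k=2: s = 67+8 = 75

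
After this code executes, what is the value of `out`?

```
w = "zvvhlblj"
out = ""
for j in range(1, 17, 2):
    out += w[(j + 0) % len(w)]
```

j=1: add w[1]='v' → 'v'
j=3: add w[3]='h' → 'vh'
j=5: add w[5]='b' → 'vhb'
j=7: add w[7]='j' → 'vhbj'
j=9: add w[1]='v' → 'vhbjv'
j=11: add w[3]='h' → 'vhbjvh'
j=13: add w[5]='b' → 'vhbjvhb'
j=15: add w[7]='j' → 'vhbjvhbj'

'vhbjvhbj'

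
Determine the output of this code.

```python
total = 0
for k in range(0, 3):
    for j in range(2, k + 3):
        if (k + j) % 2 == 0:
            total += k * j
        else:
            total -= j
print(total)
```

k=0,j=2: even sum, total = 0+0 = 0
k=1,j=2: odd sum, total = 0-2 = -2
k=1,j=3: even sum, total = (-2)+3 = 1
k=2,j=2: even sum, total = 1+4 = 5
k=2,j=3: odd sum, total = 5-3 = 2
k=2,j=4: even sum, total = 2+8 = 10

10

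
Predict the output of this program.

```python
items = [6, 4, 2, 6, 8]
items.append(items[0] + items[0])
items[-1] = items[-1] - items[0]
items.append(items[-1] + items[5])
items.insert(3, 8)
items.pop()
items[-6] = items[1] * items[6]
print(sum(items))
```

60

append items[0]+items[0] = 6+6 = 12 → [6, 4, 2, 6, 8, 12]
items[-1] = items[-1]-items[0] = 12-6 = 6 → [6, 4, 2, 6, 8, 6]
append items[-1]+items[5] = 6+6 = 12 → [6, 4, 2, 6, 8, 6, 12]
insert 8 at 3 → [6, 4, 2, 8, 6, 8, 6, 12]
pop() removes 12 → [6, 4, 2, 8, 6, 8, 6]
items[-6] = items[1]*items[6] = 4*6 = 24 → [6, 24, 2, 8, 6, 8, 6]
sum = 60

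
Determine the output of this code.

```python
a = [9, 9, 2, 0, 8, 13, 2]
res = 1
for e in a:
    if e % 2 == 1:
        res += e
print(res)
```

32

e=9: odd, res = 1+9 = 10
e=9: odd, res = 10+9 = 19
e=2: not odd
e=0: not odd
e=8: not odd
e=13: odd, res = 19+13 = 32
e=2: not odd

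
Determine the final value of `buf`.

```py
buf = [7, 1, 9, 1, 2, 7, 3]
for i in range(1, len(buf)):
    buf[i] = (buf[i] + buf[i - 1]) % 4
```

[7, 0, 1, 2, 0, 3, 2]

i=1: buf[1] = (1+7)%4 = 0 → [7, 0, 9, 1, 2, 7, 3]
i=2: buf[2] = (9+0)%4 = 1 → [7, 0, 1, 1, 2, 7, 3]
i=3: buf[3] = (1+1)%4 = 2 → [7, 0, 1, 2, 2, 7, 3]
i=4: buf[4] = (2+2)%4 = 0 → [7, 0, 1, 2, 0, 7, 3]
i=5: buf[5] = (7+0)%4 = 3 → [7, 0, 1, 2, 0, 3, 3]
i=6: buf[6] = (3+3)%4 = 2 → [7, 0, 1, 2, 0, 3, 2]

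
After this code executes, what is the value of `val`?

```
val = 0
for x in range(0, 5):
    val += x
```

10

x=0: val = 0+0 = 0
x=1: val = 0+1 = 1
x=2: val = 1+2 = 3
x=3: val = 3+3 = 6
x=4: val = 6+4 = 10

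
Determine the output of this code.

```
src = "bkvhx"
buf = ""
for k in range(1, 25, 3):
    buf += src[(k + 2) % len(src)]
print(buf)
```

k=1: add src[3]='h' → 'h'
k=4: add src[1]='k' → 'hk'
k=7: add src[4]='x' → 'hkx'
k=10: add src[2]='v' → 'hkxv'
k=13: add src[0]='b' → 'hkxvb'
k=16: add src[3]='h' → 'hkxvbh'
k=19: add src[1]='k' → 'hkxvbhk'
k=22: add src[4]='x' → 'hkxvbhkx'

hkxvbhkx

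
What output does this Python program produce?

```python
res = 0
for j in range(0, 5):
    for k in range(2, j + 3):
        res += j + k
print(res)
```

j=0,k=2: res = 0+2 = 2
j=1,k=2: res = 2+3 = 5
j=1,k=3: res = 5+4 = 9
j=2,k=2: res = 9+4 = 13
j=2,k=3: res = 13+5 = 18
j=2,k=4: res = 18+6 = 24
j=3,k=2: res = 24+5 = 29
j=3,k=3: res = 29+6 = 35
j=3,k=4: res = 35+7 = 42
j=3,k=5: res = 42+8 = 50
j=4,k=2: res = 50+6 = 56
j=4,k=3: res = 56+7 = 63
j=4,k=4: res = 63+8 = 71
j=4,k=5: res = 71+9 = 80
j=4,k=6: res = 80+10 = 90

90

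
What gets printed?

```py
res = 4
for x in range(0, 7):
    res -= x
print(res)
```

x=0: res = 4-0 = 4
x=1: res = 4-1 = 3
x=2: res = 3-2 = 1
x=3: res = 1-3 = -2
x=4: res = (-2)-4 = -6
x=5: res = (-6)-5 = -11
x=6: res = (-11)-6 = -17

-17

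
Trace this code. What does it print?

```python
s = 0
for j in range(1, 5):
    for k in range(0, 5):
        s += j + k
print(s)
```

j=1,k=0: s = 0+1 = 1
j=1,k=1: s = 1+2 = 3
j=1,k=2: s = 3+3 = 6
j=1,k=3: s = 6+4 = 10
j=1,k=4: s = 10+5 = 15
j=2,k=0: s = 15+2 = 17
j=2,k=1: s = 17+3 = 20
j=2,k=2: s = 20+4 = 24
j=2,k=3: s = 24+5 = 29
j=2,k=4: s = 29+6 = 35
j=3,k=0: s = 35+3 = 38
j=3,k=1: s = 38+4 = 42
j=3,k=2: s = 42+5 = 47
j=3,k=3: s = 47+6 = 53
j=3,k=4: s = 53+7 = 60
j=4,k=0: s = 60+4 = 64
j=4,k=1: s = 64+5 = 69
j=4,k=2: s = 69+6 = 75
j=4,k=3: s = 75+7 = 82
j=4,k=4: s = 82+8 = 90

90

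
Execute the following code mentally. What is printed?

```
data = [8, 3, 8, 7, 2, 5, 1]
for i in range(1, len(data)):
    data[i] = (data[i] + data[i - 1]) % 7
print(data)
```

i=1: data[1] = (3+8)%7 = 4 → [8, 4, 8, 7, 2, 5, 1]
i=2: data[2] = (8+4)%7 = 5 → [8, 4, 5, 7, 2, 5, 1]
i=3: data[3] = (7+5)%7 = 5 → [8, 4, 5, 5, 2, 5, 1]
i=4: data[4] = (2+5)%7 = 0 → [8, 4, 5, 5, 0, 5, 1]
i=5: data[5] = (5+0)%7 = 5 → [8, 4, 5, 5, 0, 5, 1]
i=6: data[6] = (1+5)%7 = 6 → [8, 4, 5, 5, 0, 5, 6]

[8, 4, 5, 5, 0, 5, 6]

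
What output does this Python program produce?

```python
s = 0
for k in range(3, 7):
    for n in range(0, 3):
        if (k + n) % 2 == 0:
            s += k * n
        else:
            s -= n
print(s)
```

22

k=3,n=0: odd sum, s = 0-0 = 0
k=3,n=1: even sum, s = 0+3 = 3
k=3,n=2: odd sum, s = 3-2 = 1
k=4,n=0: even sum, s = 1+0 = 1
k=4,n=1: odd sum, s = 1-1 = 0
k=4,n=2: even sum, s = 0+8 = 8
k=5,n=0: odd sum, s = 8-0 = 8
k=5,n=1: even sum, s = 8+5 = 13
k=5,n=2: odd sum, s = 13-2 = 11
k=6,n=0: even sum, s = 11+0 = 11
k=6,n=1: odd sum, s = 11-1 = 10
k=6,n=2: even sum, s = 10+12 = 22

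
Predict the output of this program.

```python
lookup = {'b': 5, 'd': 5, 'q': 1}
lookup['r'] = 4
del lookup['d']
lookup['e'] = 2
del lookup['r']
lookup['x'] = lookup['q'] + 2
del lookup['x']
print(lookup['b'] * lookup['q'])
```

5

lookup['r'] = 4 → {'b': 5, 'd': 5, 'q': 1, 'r': 4}
del 'd' → {'b': 5, 'q': 1, 'r': 4}
lookup['e'] = 2 → {'b': 5, 'q': 1, 'r': 4, 'e': 2}
del 'r' → {'b': 5, 'q': 1, 'e': 2}
lookup['x'] = lookup['q']+2 = 3 → {'b': 5, 'q': 1, 'e': 2, 'x': 3}
del 'x' → {'b': 5, 'q': 1, 'e': 2}
lookup['b']*lookup['q'] = 5*1 = 5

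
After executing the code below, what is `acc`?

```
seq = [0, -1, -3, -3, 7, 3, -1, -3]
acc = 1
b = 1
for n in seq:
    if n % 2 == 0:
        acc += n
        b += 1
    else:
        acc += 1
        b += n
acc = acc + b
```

9

n=0: even, acc = 1+0 = 1; b=2
n=-1: not even, acc = 1+1 = 2; b=1
n=-3: not even, acc = 2+1 = 3; b=-2
n=-3: not even, acc = 3+1 = 4; b=-5
n=7: not even, acc = 4+1 = 5; b=2
n=3: not even, acc = 5+1 = 6; b=5
n=-1: not even, acc = 6+1 = 7; b=4
n=-3: not even, acc = 7+1 = 8; b=1
acc+b = 8+1 = 9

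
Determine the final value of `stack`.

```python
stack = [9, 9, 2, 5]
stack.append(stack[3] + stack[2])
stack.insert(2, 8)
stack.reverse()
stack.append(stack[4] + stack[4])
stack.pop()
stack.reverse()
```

append stack[3]+stack[2] = 5+2 = 7 → [9, 9, 2, 5, 7]
insert 8 at 2 → [9, 9, 8, 2, 5, 7]
reverse → [7, 5, 2, 8, 9, 9]
append stack[4]+stack[4] = 9+9 = 18 → [7, 5, 2, 8, 9, 9, 18]
pop() removes 18 → [7, 5, 2, 8, 9, 9]
reverse → [9, 9, 8, 2, 5, 7]

[9, 9, 8, 2, 5, 7]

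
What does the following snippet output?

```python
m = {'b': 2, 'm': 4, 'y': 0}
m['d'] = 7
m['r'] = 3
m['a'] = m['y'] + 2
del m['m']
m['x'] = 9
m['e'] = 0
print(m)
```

{'b': 2, 'y': 0, 'd': 7, 'r': 3, 'a': 2, 'x': 9, 'e': 0}

m['d'] = 7 → {'b': 2, 'm': 4, 'y': 0, 'd': 7}
m['r'] = 3 → {'b': 2, 'm': 4, 'y': 0, 'd': 7, 'r': 3}
m['a'] = m['y']+2 = 2 → {'b': 2, 'm': 4, 'y': 0, 'd': 7, 'r': 3, 'a': 2}
del 'm' → {'b': 2, 'y': 0, 'd': 7, 'r': 3, 'a': 2}
m['x'] = 9 → {'b': 2, 'y': 0, 'd': 7, 'r': 3, 'a': 2, 'x': 9}
m['e'] = 0 → {'b': 2, 'y': 0, 'd': 7, 'r': 3, 'a': 2, 'x': 9, 'e': 0}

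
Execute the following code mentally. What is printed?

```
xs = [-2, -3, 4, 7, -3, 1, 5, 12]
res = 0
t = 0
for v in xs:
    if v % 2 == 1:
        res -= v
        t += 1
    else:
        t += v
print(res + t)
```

12

v=-2: not odd; t=-2
v=-3: odd, res = 0-(-3) = 3; t=-1
v=4: not odd; t=3
v=7: odd, res = 3-7 = -4; t=4
v=-3: odd, res = (-4)-(-3) = -1; t=5
v=1: odd, res = (-1)-1 = -2; t=6
v=5: odd, res = (-2)-5 = -7; t=7
v=12: not odd; t=19
res+t = (-7)+19 = 12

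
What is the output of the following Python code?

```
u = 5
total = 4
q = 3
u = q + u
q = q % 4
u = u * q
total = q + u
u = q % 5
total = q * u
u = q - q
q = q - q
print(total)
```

u = 3+5 = 8
q = 3%4 = 3
u = 8*3 = 24
total = 3+24 = 27
u = 3%5 = 3
total = 3*3 = 9
u = 3-3 = 0
q = 3-3 = 0

9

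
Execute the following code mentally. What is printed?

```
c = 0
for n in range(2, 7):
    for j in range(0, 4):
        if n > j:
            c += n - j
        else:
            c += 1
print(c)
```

n=2,j=0: 2>0, c = 0+2 = 2
n=2,j=1: 2>1, c = 2+1 = 3
n=2,j=2: not 2>2, c = 3+1 = 4
n=2,j=3: not 2>3, c = 4+1 = 5
n=3,j=0: 3>0, c = 5+3 = 8
n=3,j=1: 3>1, c = 8+2 = 10
n=3,j=2: 3>2, c = 10+1 = 11
n=3,j=3: not 3>3, c = 11+1 = 12
n=4,j=0: 4>0, c = 12+4 = 16
n=4,j=1: 4>1, c = 16+3 = 19
n=4,j=2: 4>2, c = 19+2 = 21
n=4,j=3: 4>3, c = 21+1 = 22
n=5,j=0: 5>0, c = 22+5 = 27
n=5,j=1: 5>1, c = 27+4 = 31
n=5,j=2: 5>2, c = 31+3 = 34
n=5,j=3: 5>3, c = 34+2 = 36
n=6,j=0: 6>0, c = 36+6 = 42
n=6,j=1: 6>1, c = 42+5 = 47
n=6,j=2: 6>2, c = 47+4 = 51
n=6,j=3: 6>3, c = 51+3 = 54

54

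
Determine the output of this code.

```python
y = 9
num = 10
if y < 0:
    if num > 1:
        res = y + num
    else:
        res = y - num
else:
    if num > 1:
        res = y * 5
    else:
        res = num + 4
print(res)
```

45

y=9, num=10
y < 0 is False; num > 1 is True
→ res = y * 5 = 45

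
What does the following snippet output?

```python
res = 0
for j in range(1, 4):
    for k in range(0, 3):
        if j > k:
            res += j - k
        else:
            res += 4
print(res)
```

j=1,k=0: 1>0, res = 0+1 = 1
j=1,k=1: not 1>1, res = 1+4 = 5
j=1,k=2: not 1>2, res = 5+4 = 9
j=2,k=0: 2>0, res = 9+2 = 11
j=2,k=1: 2>1, res = 11+1 = 12
j=2,k=2: not 2>2, res = 12+4 = 16
j=3,k=0: 3>0, res = 16+3 = 19
j=3,k=1: 3>1, res = 19+2 = 21
j=3,k=2: 3>2, res = 21+1 = 22

22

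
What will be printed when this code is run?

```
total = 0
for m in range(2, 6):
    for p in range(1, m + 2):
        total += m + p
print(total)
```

m=2,p=1: total = 0+3 = 3
m=2,p=2: total = 3+4 = 7
m=2,p=3: total = 7+5 = 12
m=3,p=1: total = 12+4 = 16
m=3,p=2: total = 16+5 = 21
m=3,p=3: total = 21+6 = 27
m=3,p=4: total = 27+7 = 34
m=4,p=1: total = 34+5 = 39
m=4,p=2: total = 39+6 = 45
m=4,p=3: total = 45+7 = 52
m=4,p=4: total = 52+8 = 60
m=4,p=5: total = 60+9 = 69
m=5,p=1: total = 69+6 = 75
m=5,p=2: total = 75+7 = 82
m=5,p=3: total = 82+8 = 90
m=5,p=4: total = 90+9 = 99
m=5,p=5: total = 99+10 = 109
m=5,p=6: total = 109+11 = 120

120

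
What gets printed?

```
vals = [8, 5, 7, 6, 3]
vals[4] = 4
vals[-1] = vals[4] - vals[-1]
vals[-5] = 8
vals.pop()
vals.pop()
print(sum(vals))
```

20

vals[4] = 4 → [8, 5, 7, 6, 4]
vals[-1] = vals[4]-vals[-1] = 4-4 = 0 → [8, 5, 7, 6, 0]
vals[-5] = 8 → [8, 5, 7, 6, 0]
pop() removes 0 → [8, 5, 7, 6]
pop() removes 6 → [8, 5, 7]
sum = 20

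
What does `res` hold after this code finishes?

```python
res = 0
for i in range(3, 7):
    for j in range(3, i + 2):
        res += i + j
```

i=3,j=3: res = 0+6 = 6
i=3,j=4: res = 6+7 = 13
i=4,j=3: res = 13+7 = 20
i=4,j=4: res = 20+8 = 28
i=4,j=5: res = 28+9 = 37
i=5,j=3: res = 37+8 = 45
i=5,j=4: res = 45+9 = 54
i=5,j=5: res = 54+10 = 64
i=5,j=6: res = 64+11 = 75
i=6,j=3: res = 75+9 = 84
i=6,j=4: res = 84+10 = 94
i=6,j=5: res = 94+11 = 105
i=6,j=6: res = 105+12 = 117
i=6,j=7: res = 117+13 = 130

130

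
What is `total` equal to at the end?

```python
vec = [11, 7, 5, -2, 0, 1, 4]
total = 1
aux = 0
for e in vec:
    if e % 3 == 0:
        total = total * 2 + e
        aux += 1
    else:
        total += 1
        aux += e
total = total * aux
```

e=11: not %3==0, total = 1+1 = 2; aux=11
e=7: not %3==0, total = 2+1 = 3; aux=18
e=5: not %3==0, total = 3+1 = 4; aux=23
e=-2: not %3==0, total = 4+1 = 5; aux=21
e=0: %3==0, total = 5*2+0 = 10; aux=22
e=1: not %3==0, total = 10+1 = 11; aux=23
e=4: not %3==0, total = 11+1 = 12; aux=27
total*aux = 12*27 = 324

324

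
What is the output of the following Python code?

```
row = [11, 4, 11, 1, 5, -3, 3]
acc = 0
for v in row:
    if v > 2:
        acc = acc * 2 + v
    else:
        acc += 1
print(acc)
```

271

v=11: >2, acc = 0*2+11 = 11
v=4: >2, acc = 11*2+4 = 26
v=11: >2, acc = 26*2+11 = 63
v=1: not >2, acc = 63+1 = 64
v=5: >2, acc = 64*2+5 = 133
v=-3: not >2, acc = 133+1 = 134
v=3: >2, acc = 134*2+3 = 271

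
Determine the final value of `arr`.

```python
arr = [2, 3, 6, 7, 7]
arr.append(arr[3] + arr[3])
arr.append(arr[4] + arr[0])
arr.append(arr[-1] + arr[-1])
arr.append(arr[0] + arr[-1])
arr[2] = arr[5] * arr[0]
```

append arr[3]+arr[3] = 7+7 = 14 → [2, 3, 6, 7, 7, 14]
append arr[4]+arr[0] = 7+2 = 9 → [2, 3, 6, 7, 7, 14, 9]
append arr[-1]+arr[-1] = 9+9 = 18 → [2, 3, 6, 7, 7, 14, 9, 18]
append arr[0]+arr[-1] = 2+18 = 20 → [2, 3, 6, 7, 7, 14, 9, 18, 20]
arr[2] = arr[5]*arr[0] = 14*2 = 28 → [2, 3, 28, 7, 7, 14, 9, 18, 20]

[2, 3, 28, 7, 7, 14, 9, 18, 20]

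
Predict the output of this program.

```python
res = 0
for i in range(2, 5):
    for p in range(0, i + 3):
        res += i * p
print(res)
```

i=2,p=0: res = 0+0 = 0
i=2,p=1: res = 0+2 = 2
i=2,p=2: res = 2+4 = 6
i=2,p=3: res = 6+6 = 12
i=2,p=4: res = 12+8 = 20
i=3,p=0: res = 20+0 = 20
i=3,p=1: res = 20+3 = 23
i=3,p=2: res = 23+6 = 29
i=3,p=3: res = 29+9 = 38
i=3,p=4: res = 38+12 = 50
i=3,p=5: res = 50+15 = 65
i=4,p=0: res = 65+0 = 65
i=4,p=1: res = 65+4 = 69
i=4,p=2: res = 69+8 = 77
i=4,p=3: res = 77+12 = 89
i=4,p=4: res = 89+16 = 105
i=4,p=5: res = 105+20 = 125
i=4,p=6: res = 125+24 = 149

149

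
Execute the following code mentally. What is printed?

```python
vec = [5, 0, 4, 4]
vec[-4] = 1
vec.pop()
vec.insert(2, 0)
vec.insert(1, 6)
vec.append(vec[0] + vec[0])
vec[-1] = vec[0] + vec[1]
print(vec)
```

[1, 6, 0, 0, 4, 7]

vec[-4] = 1 → [1, 0, 4, 4]
pop() removes 4 → [1, 0, 4]
insert 0 at 2 → [1, 0, 0, 4]
insert 6 at 1 → [1, 6, 0, 0, 4]
append vec[0]+vec[0] = 1+1 = 2 → [1, 6, 0, 0, 4, 2]
vec[-1] = vec[0]+vec[1] = 1+6 = 7 → [1, 6, 0, 0, 4, 7]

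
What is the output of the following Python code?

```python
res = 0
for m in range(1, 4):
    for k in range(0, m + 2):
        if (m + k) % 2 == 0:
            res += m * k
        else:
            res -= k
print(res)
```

5

m=1,k=0: odd sum, res = 0-0 = 0
m=1,k=1: even sum, res = 0+1 = 1
m=1,k=2: odd sum, res = 1-2 = -1
m=2,k=0: even sum, res = (-1)+0 = -1
m=2,k=1: odd sum, res = (-1)-1 = -2
m=2,k=2: even sum, res = (-2)+4 = 2
m=2,k=3: odd sum, res = 2-3 = -1
m=3,k=0: odd sum, res = (-1)-0 = -1
m=3,k=1: even sum, res = (-1)+3 = 2
m=3,k=2: odd sum, res = 2-2 = 0
m=3,k=3: even sum, res = 0+9 = 9
m=3,k=4: odd sum, res = 9-4 = 5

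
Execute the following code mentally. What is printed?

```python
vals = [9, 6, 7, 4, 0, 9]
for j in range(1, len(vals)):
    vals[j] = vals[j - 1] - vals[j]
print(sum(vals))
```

j=1: vals[1] = 9-6 = 3 → [9, 3, 7, 4, 0, 9]
j=2: vals[2] = 3-7 = -4 → [9, 3, -4, 4, 0, 9]
j=3: vals[3] = (-4)-4 = -8 → [9, 3, -4, -8, 0, 9]
j=4: vals[4] = (-8)-0 = -8 → [9, 3, -4, -8, -8, 9]
j=5: vals[5] = (-8)-9 = -17 → [9, 3, -4, -8, -8, -17]
sum = -25

-25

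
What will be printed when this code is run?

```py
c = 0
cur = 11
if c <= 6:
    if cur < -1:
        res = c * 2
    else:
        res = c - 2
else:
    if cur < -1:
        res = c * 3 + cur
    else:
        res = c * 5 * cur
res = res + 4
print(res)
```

c=0, cur=11
c <= 6 is True; cur < -1 is False
→ res = c - 2 = -2
res = (-2)+4 = 2

2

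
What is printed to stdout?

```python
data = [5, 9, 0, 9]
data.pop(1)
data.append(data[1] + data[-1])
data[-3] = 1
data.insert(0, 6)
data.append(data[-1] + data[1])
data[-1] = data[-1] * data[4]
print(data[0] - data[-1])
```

pop(1) removes 9 → [5, 0, 9]
append data[1]+data[-1] = 0+9 = 9 → [5, 0, 9, 9]
data[-3] = 1 → [5, 1, 9, 9]
insert 6 at 0 → [6, 5, 1, 9, 9]
append data[-1]+data[1] = 9+5 = 14 → [6, 5, 1, 9, 9, 14]
data[-1] = data[-1]*data[4] = 14*9 = 126 → [6, 5, 1, 9, 9, 126]
data[0]-data[-1] = 6-126 = -120

-120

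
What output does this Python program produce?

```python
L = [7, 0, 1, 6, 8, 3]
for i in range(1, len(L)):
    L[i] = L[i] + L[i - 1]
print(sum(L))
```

i=1: L[1] = 0+7 = 7 → [7, 7, 1, 6, 8, 3]
i=2: L[2] = 1+7 = 8 → [7, 7, 8, 6, 8, 3]
i=3: L[3] = 6+8 = 14 → [7, 7, 8, 14, 8, 3]
i=4: L[4] = 8+14 = 22 → [7, 7, 8, 14, 22, 3]
i=5: L[5] = 3+22 = 25 → [7, 7, 8, 14, 22, 25]
sum = 83

83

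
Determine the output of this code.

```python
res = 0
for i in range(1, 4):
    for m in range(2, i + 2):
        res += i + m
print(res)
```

30

i=1,m=2: res = 0+3 = 3
i=2,m=2: res = 3+4 = 7
i=2,m=3: res = 7+5 = 12
i=3,m=2: res = 12+5 = 17
i=3,m=3: res = 17+6 = 23
i=3,m=4: res = 23+7 = 30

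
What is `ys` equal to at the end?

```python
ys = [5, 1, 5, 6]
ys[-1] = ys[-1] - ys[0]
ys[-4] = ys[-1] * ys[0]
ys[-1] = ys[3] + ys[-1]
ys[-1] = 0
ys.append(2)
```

ys[-1] = ys[-1]-ys[0] = 6-5 = 1 → [5, 1, 5, 1]
ys[-4] = ys[-1]*ys[0] = 1*5 = 5 → [5, 1, 5, 1]
ys[-1] = ys[3]+ys[-1] = 1+1 = 2 → [5, 1, 5, 2]
ys[-1] = 0 → [5, 1, 5, 0]
append 2 → [5, 1, 5, 0, 2]

[5, 1, 5, 0, 2]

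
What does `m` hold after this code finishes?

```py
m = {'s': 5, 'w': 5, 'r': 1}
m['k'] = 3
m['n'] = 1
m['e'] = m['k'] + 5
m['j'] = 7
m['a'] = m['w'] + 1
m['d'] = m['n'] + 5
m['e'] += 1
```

m['k'] = 3 → {'s': 5, 'w': 5, 'r': 1, 'k': 3}
m['n'] = 1 → {'s': 5, 'w': 5, 'r': 1, 'k': 3, 'n': 1}
m['e'] = m['k']+5 = 8 → {'s': 5, 'w': 5, 'r': 1, 'k': 3, 'n': 1, 'e': 8}
m['j'] = 7 → {'s': 5, 'w': 5, 'r': 1, 'k': 3, 'n': 1, 'e': 8, 'j': 7}
m['a'] = m['w']+1 = 6 → {'s': 5, 'w': 5, 'r': 1, 'k': 3, 'n': 1, 'e': 8, 'j': 7, 'a': 6}
m['d'] = m['n']+5 = 6 → {'s': 5, 'w': 5, 'r': 1, 'k': 3, 'n': 1, 'e': 8, 'j': 7, 'a': 6, 'd': 6}
m['e'] = 8+1 = 9 → {'s': 5, 'w': 5, 'r': 1, 'k': 3, 'n': 1, 'e': 9, 'j': 7, 'a': 6, 'd': 6}

{'s': 5, 'w': 5, 'r': 1, 'k': 3, 'n': 1, 'e': 9, 'j': 7, 'a': 6, 'd': 6}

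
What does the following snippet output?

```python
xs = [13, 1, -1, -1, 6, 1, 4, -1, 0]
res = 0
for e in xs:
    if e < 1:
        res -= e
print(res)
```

e=13: not <1
e=1: not <1
e=-1: <1, res = 0-(-1) = 1
e=-1: <1, res = 1-(-1) = 2
e=6: not <1
e=1: not <1
e=4: not <1
e=-1: <1, res = 2-(-1) = 3
e=0: <1, res = 3-0 = 3

3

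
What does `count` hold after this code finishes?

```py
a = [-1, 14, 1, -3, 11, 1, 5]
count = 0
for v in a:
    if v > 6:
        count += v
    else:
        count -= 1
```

20

v=-1: not >6, count = 0-1 = -1
v=14: >6, count = (-1)+14 = 13
v=1: not >6, count = 13-1 = 12
v=-3: not >6, count = 12-1 = 11
v=11: >6, count = 11+11 = 22
v=1: not >6, count = 22-1 = 21
v=5: not >6, count = 21-1 = 20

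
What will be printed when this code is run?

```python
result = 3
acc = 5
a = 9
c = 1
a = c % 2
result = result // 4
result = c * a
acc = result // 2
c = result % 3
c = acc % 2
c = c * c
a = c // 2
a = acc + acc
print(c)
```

a = 1%2 = 1
result = 3//4 = 0
result = 1*1 = 1
acc = 1//2 = 0
c = 1%3 = 1
c = 0%2 = 0
c = 0*0 = 0
a = 0//2 = 0
a = 0+0 = 0

0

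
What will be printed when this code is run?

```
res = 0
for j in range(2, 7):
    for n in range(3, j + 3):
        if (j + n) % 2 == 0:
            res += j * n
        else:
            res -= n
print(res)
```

j=2,n=3: odd sum, res = 0-3 = -3
j=2,n=4: even sum, res = (-3)+8 = 5
j=3,n=3: even sum, res = 5+9 = 14
j=3,n=4: odd sum, res = 14-4 = 10
j=3,n=5: even sum, res = 10+15 = 25
j=4,n=3: odd sum, res = 25-3 = 22
j=4,n=4: even sum, res = 22+16 = 38
j=4,n=5: odd sum, res = 38-5 = 33
j=4,n=6: even sum, res = 33+24 = 57
j=5,n=3: even sum, res = 57+15 = 72
j=5,n=4: odd sum, res = 72-4 = 68
j=5,n=5: even sum, res = 68+25 = 93
j=5,n=6: odd sum, res = 93-6 = 87
j=5,n=7: even sum, res = 87+35 = 122
j=6,n=3: odd sum, res = 122-3 = 119
j=6,n=4: even sum, res = 119+24 = 143
j=6,n=5: odd sum, res = 143-5 = 138
j=6,n=6: even sum, res = 138+36 = 174
j=6,n=7: odd sum, res = 174-7 = 167
j=6,n=8: even sum, res = 167+48 = 215

215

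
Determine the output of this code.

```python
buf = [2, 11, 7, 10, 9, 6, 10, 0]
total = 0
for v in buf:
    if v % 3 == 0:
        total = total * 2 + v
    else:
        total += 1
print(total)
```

82

v=2: not %3==0, total = 0+1 = 1
v=11: not %3==0, total = 1+1 = 2
v=7: not %3==0, total = 2+1 = 3
v=10: not %3==0, total = 3+1 = 4
v=9: %3==0, total = 4*2+9 = 17
v=6: %3==0, total = 17*2+6 = 40
v=10: not %3==0, total = 40+1 = 41
v=0: %3==0, total = 41*2+0 = 82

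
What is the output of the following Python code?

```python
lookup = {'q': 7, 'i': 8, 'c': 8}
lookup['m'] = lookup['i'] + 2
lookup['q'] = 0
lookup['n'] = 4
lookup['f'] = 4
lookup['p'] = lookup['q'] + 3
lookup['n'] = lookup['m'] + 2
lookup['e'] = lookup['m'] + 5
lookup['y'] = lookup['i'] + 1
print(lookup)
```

lookup['m'] = lookup['i']+2 = 10 → {'q': 7, 'i': 8, 'c': 8, 'm': 10}
lookup['q'] = 0 → {'q': 0, 'i': 8, 'c': 8, 'm': 10}
lookup['n'] = 4 → {'q': 0, 'i': 8, 'c': 8, 'm': 10, 'n': 4}
lookup['f'] = 4 → {'q': 0, 'i': 8, 'c': 8, 'm': 10, 'n': 4, 'f': 4}
lookup['p'] = lookup['q']+3 = 3 → {'q': 0, 'i': 8, 'c': 8, 'm': 10, 'n': 4, 'f': 4, 'p': 3}
lookup['n'] = lookup['m']+2 = 12 → {'q': 0, 'i': 8, 'c': 8, 'm': 10, 'n': 12, 'f': 4, 'p': 3}
lookup['e'] = lookup['m']+5 = 15 → {'q': 0, 'i': 8, 'c': 8, 'm': 10, 'n': 12, 'f': 4, 'p': 3, 'e': 15}
lookup['y'] = lookup['i']+1 = 9 → {'q': 0, 'i': 8, 'c': 8, 'm': 10, 'n': 12, 'f': 4, 'p': 3, 'e': 15, 'y': 9}

{'q': 0, 'i': 8, 'c': 8, 'm': 10, 'n': 12, 'f': 4, 'p': 3, 'e': 15, 'y': 9}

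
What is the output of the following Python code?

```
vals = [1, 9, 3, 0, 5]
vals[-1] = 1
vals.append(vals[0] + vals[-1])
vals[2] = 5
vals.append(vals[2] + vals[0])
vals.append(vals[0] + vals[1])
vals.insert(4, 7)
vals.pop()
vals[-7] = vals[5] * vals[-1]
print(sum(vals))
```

vals[-1] = 1 → [1, 9, 3, 0, 1]
append vals[0]+vals[-1] = 1+1 = 2 → [1, 9, 3, 0, 1, 2]
vals[2] = 5 → [1, 9, 5, 0, 1, 2]
append vals[2]+vals[0] = 5+1 = 6 → [1, 9, 5, 0, 1, 2, 6]
append vals[0]+vals[1] = 1+9 = 10 → [1, 9, 5, 0, 1, 2, 6, 10]
insert 7 at 4 → [1, 9, 5, 0, 7, 1, 2, 6, 10]
pop() removes 10 → [1, 9, 5, 0, 7, 1, 2, 6]
vals[-7] = vals[5]*vals[-1] = 1*6 = 6 → [1, 6, 5, 0, 7, 1, 2, 6]
sum = 28

28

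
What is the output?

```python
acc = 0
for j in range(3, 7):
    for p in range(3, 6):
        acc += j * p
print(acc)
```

216

j=3,p=3: acc = 0+9 = 9
j=3,p=4: acc = 9+12 = 21
j=3,p=5: acc = 21+15 = 36
j=4,p=3: acc = 36+12 = 48
j=4,p=4: acc = 48+16 = 64
j=4,p=5: acc = 64+20 = 84
j=5,p=3: acc = 84+15 = 99
j=5,p=4: acc = 99+20 = 119
j=5,p=5: acc = 119+25 = 144
j=6,p=3: acc = 144+18 = 162
j=6,p=4: acc = 162+24 = 186
j=6,p=5: acc = 186+30 = 216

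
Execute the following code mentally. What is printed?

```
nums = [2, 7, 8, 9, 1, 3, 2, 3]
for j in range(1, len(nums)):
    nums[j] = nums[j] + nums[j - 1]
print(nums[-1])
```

35

j=1: nums[1] = 7+2 = 9 → [2, 9, 8, 9, 1, 3, 2, 3]
j=2: nums[2] = 8+9 = 17 → [2, 9, 17, 9, 1, 3, 2, 3]
j=3: nums[3] = 9+17 = 26 → [2, 9, 17, 26, 1, 3, 2, 3]
j=4: nums[4] = 1+26 = 27 → [2, 9, 17, 26, 27, 3, 2, 3]
j=5: nums[5] = 3+27 = 30 → [2, 9, 17, 26, 27, 30, 2, 3]
j=6: nums[6] = 2+30 = 32 → [2, 9, 17, 26, 27, 30, 32, 3]
j=7: nums[7] = 3+32 = 35 → [2, 9, 17, 26, 27, 30, 32, 35]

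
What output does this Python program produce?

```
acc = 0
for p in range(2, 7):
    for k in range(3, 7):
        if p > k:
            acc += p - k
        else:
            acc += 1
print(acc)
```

24

p=2,k=3: not 2>3, acc = 0+1 = 1
p=2,k=4: not 2>4, acc = 1+1 = 2
p=2,k=5: not 2>5, acc = 2+1 = 3
p=2,k=6: not 2>6, acc = 3+1 = 4
p=3,k=3: not 3>3, acc = 4+1 = 5
p=3,k=4: not 3>4, acc = 5+1 = 6
p=3,k=5: not 3>5, acc = 6+1 = 7
p=3,k=6: not 3>6, acc = 7+1 = 8
p=4,k=3: 4>3, acc = 8+1 = 9
p=4,k=4: not 4>4, acc = 9+1 = 10
p=4,k=5: not 4>5, acc = 10+1 = 11
p=4,k=6: not 4>6, acc = 11+1 = 12
p=5,k=3: 5>3, acc = 12+2 = 14
p=5,k=4: 5>4, acc = 14+1 = 15
p=5,k=5: not 5>5, acc = 15+1 = 16
p=5,k=6: not 5>6, acc = 16+1 = 17
p=6,k=3: 6>3, acc = 17+3 = 20
p=6,k=4: 6>4, acc = 20+2 = 22
p=6,k=5: 6>5, acc = 22+1 = 23
p=6,k=6: not 6>6, acc = 23+1 = 24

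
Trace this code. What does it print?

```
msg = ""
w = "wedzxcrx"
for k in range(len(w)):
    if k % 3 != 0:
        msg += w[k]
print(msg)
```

k=0: skip
k=1: add 'e' → 'e'
k=2: add 'd' → 'ed'
k=3: skip
k=4: add 'x' → 'edx'
k=5: add 'c' → 'edxc'
k=6: skip
k=7: add 'x' → 'edxcx'

edxcx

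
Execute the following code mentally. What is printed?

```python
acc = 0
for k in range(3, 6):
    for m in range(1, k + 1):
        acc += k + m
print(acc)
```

81

k=3,m=1: acc = 0+4 = 4
k=3,m=2: acc = 4+5 = 9
k=3,m=3: acc = 9+6 = 15
k=4,m=1: acc = 15+5 = 20
k=4,m=2: acc = 20+6 = 26
k=4,m=3: acc = 26+7 = 33
k=4,m=4: acc = 33+8 = 41
k=5,m=1: acc = 41+6 = 47
k=5,m=2: acc = 47+7 = 54
k=5,m=3: acc = 54+8 = 62
k=5,m=4: acc = 62+9 = 71
k=5,m=5: acc = 71+10 = 81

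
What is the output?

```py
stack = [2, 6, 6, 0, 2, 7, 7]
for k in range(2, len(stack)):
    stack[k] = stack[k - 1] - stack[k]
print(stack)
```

k=2: stack[2] = 6-6 = 0 → [2, 6, 0, 0, 2, 7, 7]
k=3: stack[3] = 0-0 = 0 → [2, 6, 0, 0, 2, 7, 7]
k=4: stack[4] = 0-2 = -2 → [2, 6, 0, 0, -2, 7, 7]
k=5: stack[5] = (-2)-7 = -9 → [2, 6, 0, 0, -2, -9, 7]
k=6: stack[6] = (-9)-7 = -16 → [2, 6, 0, 0, -2, -9, -16]

[2, 6, 0, 0, -2, -9, -16]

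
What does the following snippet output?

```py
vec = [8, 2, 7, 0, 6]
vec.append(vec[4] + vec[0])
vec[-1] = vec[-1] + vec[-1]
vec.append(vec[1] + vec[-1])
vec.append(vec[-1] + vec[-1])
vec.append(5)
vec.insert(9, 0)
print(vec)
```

append vec[4]+vec[0] = 6+8 = 14 → [8, 2, 7, 0, 6, 14]
vec[-1] = vec[-1]+vec[-1] = 14+14 = 28 → [8, 2, 7, 0, 6, 28]
append vec[1]+vec[-1] = 2+28 = 30 → [8, 2, 7, 0, 6, 28, 30]
append vec[-1]+vec[-1] = 30+30 = 60 → [8, 2, 7, 0, 6, 28, 30, 60]
append 5 → [8, 2, 7, 0, 6, 28, 30, 60, 5]
insert 0 at 9 → [8, 2, 7, 0, 6, 28, 30, 60, 5, 0]

[8, 2, 7, 0, 6, 28, 30, 60, 5, 0]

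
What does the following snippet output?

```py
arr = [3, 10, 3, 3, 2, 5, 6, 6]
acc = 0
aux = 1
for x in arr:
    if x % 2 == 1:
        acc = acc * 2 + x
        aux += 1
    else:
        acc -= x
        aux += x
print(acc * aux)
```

x=3: odd, acc = 0*2+3 = 3; aux=2
x=10: not odd, acc = 3-10 = -7; aux=12
x=3: odd, acc = (-7)*2+3 = -11; aux=13
x=3: odd, acc = (-11)*2+3 = -19; aux=14
x=2: not odd, acc = (-19)-2 = -21; aux=16
x=5: odd, acc = (-21)*2+5 = -37; aux=17
x=6: not odd, acc = (-37)-6 = -43; aux=23
x=6: not odd, acc = (-43)-6 = -49; aux=29
acc*aux = (-49)*29 = -1421

-1421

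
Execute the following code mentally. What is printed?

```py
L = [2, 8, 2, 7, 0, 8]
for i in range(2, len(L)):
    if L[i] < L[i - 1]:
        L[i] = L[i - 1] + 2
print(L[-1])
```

i=2: 2<8, L[2] = 8+2 = 10 → [2, 8, 10, 7, 0, 8]
i=3: 7<10, L[3] = 10+2 = 12 → [2, 8, 10, 12, 0, 8]
i=4: 0<12, L[4] = 12+2 = 14 → [2, 8, 10, 12, 14, 8]
i=5: 8<14, L[5] = 14+2 = 16 → [2, 8, 10, 12, 14, 16]

16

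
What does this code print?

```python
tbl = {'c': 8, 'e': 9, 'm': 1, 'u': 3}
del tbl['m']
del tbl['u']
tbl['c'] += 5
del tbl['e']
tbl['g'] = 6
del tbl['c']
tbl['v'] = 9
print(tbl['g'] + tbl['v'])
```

del 'm' → {'c': 8, 'e': 9, 'u': 3}
del 'u' → {'c': 8, 'e': 9}
tbl['c'] = 8+5 = 13 → {'c': 13, 'e': 9}
del 'e' → {'c': 13}
tbl['g'] = 6 → {'c': 13, 'g': 6}
del 'c' → {'g': 6}
tbl['v'] = 9 → {'g': 6, 'v': 9}
tbl['g']+tbl['v'] = 6+9 = 15

15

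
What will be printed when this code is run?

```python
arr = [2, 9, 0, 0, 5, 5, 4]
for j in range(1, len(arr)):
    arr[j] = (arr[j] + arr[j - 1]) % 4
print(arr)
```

j=1: arr[1] = (9+2)%4 = 3 → [2, 3, 0, 0, 5, 5, 4]
j=2: arr[2] = (0+3)%4 = 3 → [2, 3, 3, 0, 5, 5, 4]
j=3: arr[3] = (0+3)%4 = 3 → [2, 3, 3, 3, 5, 5, 4]
j=4: arr[4] = (5+3)%4 = 0 → [2, 3, 3, 3, 0, 5, 4]
j=5: arr[5] = (5+0)%4 = 1 → [2, 3, 3, 3, 0, 1, 4]
j=6: arr[6] = (4+1)%4 = 1 → [2, 3, 3, 3, 0, 1, 1]

[2, 3, 3, 3, 0, 1, 1]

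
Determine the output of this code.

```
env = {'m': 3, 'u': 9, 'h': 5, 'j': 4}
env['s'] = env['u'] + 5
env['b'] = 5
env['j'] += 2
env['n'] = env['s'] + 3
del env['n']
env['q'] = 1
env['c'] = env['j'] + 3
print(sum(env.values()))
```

env['s'] = env['u']+5 = 14 → {'m': 3, 'u': 9, 'h': 5, 'j': 4, 's': 14}
env['b'] = 5 → {'m': 3, 'u': 9, 'h': 5, 'j': 4, 's': 14, 'b': 5}
env['j'] = 4+2 = 6 → {'m': 3, 'u': 9, 'h': 5, 'j': 6, 's': 14, 'b': 5}
env['n'] = env['s']+3 = 17 → {'m': 3, 'u': 9, 'h': 5, 'j': 6, 's': 14, 'b': 5, 'n': 17}
del 'n' → {'m': 3, 'u': 9, 'h': 5, 'j': 6, 's': 14, 'b': 5}
env['q'] = 1 → {'m': 3, 'u': 9, 'h': 5, 'j': 6, 's': 14, 'b': 5, 'q': 1}
env['c'] = env['j']+3 = 9 → {'m': 3, 'u': 9, 'h': 5, 'j': 6, 's': 14, 'b': 5, 'q': 1, 'c': 9}
sum of values = 52

52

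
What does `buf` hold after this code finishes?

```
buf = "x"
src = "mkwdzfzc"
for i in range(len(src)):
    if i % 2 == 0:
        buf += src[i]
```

'xmwzz'

i=0: add 'm' → 'xm'
i=1: skip
i=2: add 'w' → 'xmw'
i=3: skip
i=4: add 'z' → 'xmwz'
i=5: skip
i=6: add 'z' → 'xmwzz'
i=7: skip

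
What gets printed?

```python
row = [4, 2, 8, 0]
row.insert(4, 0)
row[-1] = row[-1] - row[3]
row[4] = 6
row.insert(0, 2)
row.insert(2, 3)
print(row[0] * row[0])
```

4

insert 0 at 4 → [4, 2, 8, 0, 0]
row[-1] = row[-1]-row[3] = 0-0 = 0 → [4, 2, 8, 0, 0]
row[4] = 6 → [4, 2, 8, 0, 6]
insert 2 at 0 → [2, 4, 2, 8, 0, 6]
insert 3 at 2 → [2, 4, 3, 2, 8, 0, 6]
row[0]*row[0] = 2*2 = 4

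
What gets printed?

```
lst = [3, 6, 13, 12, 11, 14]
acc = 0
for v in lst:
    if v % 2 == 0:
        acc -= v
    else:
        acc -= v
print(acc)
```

-59

v=3: not even, acc = 0-3 = -3
v=6: even, acc = (-3)-6 = -9
v=13: not even, acc = (-9)-13 = -22
v=12: even, acc = (-22)-12 = -34
v=11: not even, acc = (-34)-11 = -45
v=14: even, acc = (-45)-14 = -59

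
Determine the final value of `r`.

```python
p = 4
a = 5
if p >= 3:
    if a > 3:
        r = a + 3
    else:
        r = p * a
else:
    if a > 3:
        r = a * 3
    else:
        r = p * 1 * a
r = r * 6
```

48

p=4, a=5
p >= 3 is True; a > 3 is True
→ r = a + 3 = 8
r = 8*6 = 48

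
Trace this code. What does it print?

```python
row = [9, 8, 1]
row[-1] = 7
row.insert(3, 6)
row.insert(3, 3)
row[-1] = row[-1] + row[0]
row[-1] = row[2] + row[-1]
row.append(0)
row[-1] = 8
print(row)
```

row[-1] = 7 → [9, 8, 7]
insert 6 at 3 → [9, 8, 7, 6]
insert 3 at 3 → [9, 8, 7, 3, 6]
row[-1] = row[-1]+row[0] = 6+9 = 15 → [9, 8, 7, 3, 15]
row[-1] = row[2]+row[-1] = 7+15 = 22 → [9, 8, 7, 3, 22]
append 0 → [9, 8, 7, 3, 22, 0]
row[-1] = 8 → [9, 8, 7, 3, 22, 8]

[9, 8, 7, 3, 22, 8]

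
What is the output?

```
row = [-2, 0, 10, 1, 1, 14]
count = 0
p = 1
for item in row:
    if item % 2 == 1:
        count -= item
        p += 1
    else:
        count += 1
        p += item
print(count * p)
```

50

item=-2: not odd, count = 0+1 = 1; p=-1
item=0: not odd, count = 1+1 = 2; p=-1
item=10: not odd, count = 2+1 = 3; p=9
item=1: odd, count = 3-1 = 2; p=10
item=1: odd, count = 2-1 = 1; p=11
item=14: not odd, count = 1+1 = 2; p=25
count*p = 2*25 = 50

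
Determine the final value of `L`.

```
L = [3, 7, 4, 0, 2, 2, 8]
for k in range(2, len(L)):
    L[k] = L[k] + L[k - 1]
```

k=2: L[2] = 4+7 = 11 → [3, 7, 11, 0, 2, 2, 8]
k=3: L[3] = 0+11 = 11 → [3, 7, 11, 11, 2, 2, 8]
k=4: L[4] = 2+11 = 13 → [3, 7, 11, 11, 13, 2, 8]
k=5: L[5] = 2+13 = 15 → [3, 7, 11, 11, 13, 15, 8]
k=6: L[6] = 8+15 = 23 → [3, 7, 11, 11, 13, 15, 23]

[3, 7, 11, 11, 13, 15, 23]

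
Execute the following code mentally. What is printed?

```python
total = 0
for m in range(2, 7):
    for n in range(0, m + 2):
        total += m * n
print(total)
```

m=2,n=0: total = 0+0 = 0
m=2,n=1: total = 0+2 = 2
m=2,n=2: total = 2+4 = 6
m=2,n=3: total = 6+6 = 12
m=3,n=0: total = 12+0 = 12
m=3,n=1: total = 12+3 = 15
m=3,n=2: total = 15+6 = 21
m=3,n=3: total = 21+9 = 30
m=3,n=4: total = 30+12 = 42
m=4,n=0: total = 42+0 = 42
m=4,n=1: total = 42+4 = 46
m=4,n=2: total = 46+8 = 54
m=4,n=3: total = 54+12 = 66
m=4,n=4: total = 66+16 = 82
m=4,n=5: total = 82+20 = 102
m=5,n=0: total = 102+0 = 102
m=5,n=1: total = 102+5 = 107
m=5,n=2: total = 107+10 = 117
m=5,n=3: total = 117+15 = 132
m=5,n=4: total = 132+20 = 152
m=5,n=5: total = 152+25 = 177
m=5,n=6: total = 177+30 = 207
m=6,n=0: total = 207+0 = 207
m=6,n=1: total = 207+6 = 213
m=6,n=2: total = 213+12 = 225
m=6,n=3: total = 225+18 = 243
m=6,n=4: total = 243+24 = 267
m=6,n=5: total = 267+30 = 297
m=6,n=6: total = 297+36 = 333
m=6,n=7: total = 333+42 = 375

375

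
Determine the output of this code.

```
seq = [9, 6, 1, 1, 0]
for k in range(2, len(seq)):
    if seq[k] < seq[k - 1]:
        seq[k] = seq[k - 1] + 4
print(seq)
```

k=2: 1<6, seq[2] = 6+4 = 10 → [9, 6, 10, 1, 0]
k=3: 1<10, seq[3] = 10+4 = 14 → [9, 6, 10, 14, 0]
k=4: 0<14, seq[4] = 14+4 = 18 → [9, 6, 10, 14, 18]

[9, 6, 10, 14, 18]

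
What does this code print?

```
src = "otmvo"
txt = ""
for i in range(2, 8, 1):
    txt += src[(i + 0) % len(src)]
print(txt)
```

mvootm

i=2: add src[2]='m' → 'm'
i=3: add src[3]='v' → 'mv'
i=4: add src[4]='o' → 'mvo'
i=5: add src[0]='o' → 'mvoo'
i=6: add src[1]='t' → 'mvoot'
i=7: add src[2]='m' → 'mvootm'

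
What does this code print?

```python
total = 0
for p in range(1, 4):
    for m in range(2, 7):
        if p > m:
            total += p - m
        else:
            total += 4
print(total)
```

57

p=1,m=2: not 1>2, total = 0+4 = 4
p=1,m=3: not 1>3, total = 4+4 = 8
p=1,m=4: not 1>4, total = 8+4 = 12
p=1,m=5: not 1>5, total = 12+4 = 16
p=1,m=6: not 1>6, total = 16+4 = 20
p=2,m=2: not 2>2, total = 20+4 = 24
p=2,m=3: not 2>3, total = 24+4 = 28
p=2,m=4: not 2>4, total = 28+4 = 32
p=2,m=5: not 2>5, total = 32+4 = 36
p=2,m=6: not 2>6, total = 36+4 = 40
p=3,m=2: 3>2, total = 40+1 = 41
p=3,m=3: not 3>3, total = 41+4 = 45
p=3,m=4: not 3>4, total = 45+4 = 49
p=3,m=5: not 3>5, total = 49+4 = 53
p=3,m=6: not 3>6, total = 53+4 = 57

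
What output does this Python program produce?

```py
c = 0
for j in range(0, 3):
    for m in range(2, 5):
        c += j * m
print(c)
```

j=0,m=2: c = 0+0 = 0
j=0,m=3: c = 0+0 = 0
j=0,m=4: c = 0+0 = 0
j=1,m=2: c = 0+2 = 2
j=1,m=3: c = 2+3 = 5
j=1,m=4: c = 5+4 = 9
j=2,m=2: c = 9+4 = 13
j=2,m=3: c = 13+6 = 19
j=2,m=4: c = 19+8 = 27

27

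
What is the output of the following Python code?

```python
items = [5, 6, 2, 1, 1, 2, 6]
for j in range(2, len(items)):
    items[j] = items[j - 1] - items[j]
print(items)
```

j=2: items[2] = 6-2 = 4 → [5, 6, 4, 1, 1, 2, 6]
j=3: items[3] = 4-1 = 3 → [5, 6, 4, 3, 1, 2, 6]
j=4: items[4] = 3-1 = 2 → [5, 6, 4, 3, 2, 2, 6]
j=5: items[5] = 2-2 = 0 → [5, 6, 4, 3, 2, 0, 6]
j=6: items[6] = 0-6 = -6 → [5, 6, 4, 3, 2, 0, -6]

[5, 6, 4, 3, 2, 0, -6]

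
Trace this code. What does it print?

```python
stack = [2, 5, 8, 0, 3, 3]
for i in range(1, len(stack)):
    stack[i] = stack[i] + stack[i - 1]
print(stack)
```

[2, 7, 15, 15, 18, 21]

i=1: stack[1] = 5+2 = 7 → [2, 7, 8, 0, 3, 3]
i=2: stack[2] = 8+7 = 15 → [2, 7, 15, 0, 3, 3]
i=3: stack[3] = 0+15 = 15 → [2, 7, 15, 15, 3, 3]
i=4: stack[4] = 3+15 = 18 → [2, 7, 15, 15, 18, 3]
i=5: stack[5] = 3+18 = 21 → [2, 7, 15, 15, 18, 21]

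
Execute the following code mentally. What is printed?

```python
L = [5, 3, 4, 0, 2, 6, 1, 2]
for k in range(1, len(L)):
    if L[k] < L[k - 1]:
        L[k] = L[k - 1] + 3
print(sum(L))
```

124

k=1: 3<5, L[1] = 5+3 = 8 → [5, 8, 4, 0, 2, 6, 1, 2]
k=2: 4<8, L[2] = 8+3 = 11 → [5, 8, 11, 0, 2, 6, 1, 2]
k=3: 0<11, L[3] = 11+3 = 14 → [5, 8, 11, 14, 2, 6, 1, 2]
k=4: 2<14, L[4] = 14+3 = 17 → [5, 8, 11, 14, 17, 6, 1, 2]
k=5: 6<17, L[5] = 17+3 = 20 → [5, 8, 11, 14, 17, 20, 1, 2]
k=6: 1<20, L[6] = 20+3 = 23 → [5, 8, 11, 14, 17, 20, 23, 2]
k=7: 2<23, L[7] = 23+3 = 26 → [5, 8, 11, 14, 17, 20, 23, 26]
sum = 124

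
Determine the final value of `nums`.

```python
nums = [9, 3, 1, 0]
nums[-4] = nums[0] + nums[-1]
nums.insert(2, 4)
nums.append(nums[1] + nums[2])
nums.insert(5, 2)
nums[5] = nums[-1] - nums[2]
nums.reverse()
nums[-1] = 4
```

[7, 3, 0, 1, 4, 3, 4]

nums[-4] = nums[0]+nums[-1] = 9+0 = 9 → [9, 3, 1, 0]
insert 4 at 2 → [9, 3, 4, 1, 0]
append nums[1]+nums[2] = 3+4 = 7 → [9, 3, 4, 1, 0, 7]
insert 2 at 5 → [9, 3, 4, 1, 0, 2, 7]
nums[5] = nums[-1]-nums[2] = 7-4 = 3 → [9, 3, 4, 1, 0, 3, 7]
reverse → [7, 3, 0, 1, 4, 3, 9]
nums[-1] = 4 → [7, 3, 0, 1, 4, 3, 4]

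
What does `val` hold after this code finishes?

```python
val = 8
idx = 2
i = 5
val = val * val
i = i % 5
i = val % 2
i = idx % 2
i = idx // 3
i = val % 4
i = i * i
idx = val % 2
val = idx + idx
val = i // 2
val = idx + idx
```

0

val = 8*8 = 64
i = 5%5 = 0
i = 64%2 = 0
i = 2%2 = 0
i = 2//3 = 0
i = 64%4 = 0
i = 0*0 = 0
idx = 64%2 = 0
val = 0+0 = 0
val = 0//2 = 0
val = 0+0 = 0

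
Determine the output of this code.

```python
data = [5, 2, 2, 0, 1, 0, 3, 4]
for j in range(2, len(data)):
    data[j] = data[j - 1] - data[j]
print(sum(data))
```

j=2: data[2] = 2-2 = 0 → [5, 2, 0, 0, 1, 0, 3, 4]
j=3: data[3] = 0-0 = 0 → [5, 2, 0, 0, 1, 0, 3, 4]
j=4: data[4] = 0-1 = -1 → [5, 2, 0, 0, -1, 0, 3, 4]
j=5: data[5] = (-1)-0 = -1 → [5, 2, 0, 0, -1, -1, 3, 4]
j=6: data[6] = (-1)-3 = -4 → [5, 2, 0, 0, -1, -1, -4, 4]
j=7: data[7] = (-4)-4 = -8 → [5, 2, 0, 0, -1, -1, -4, -8]
sum = -7

-7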